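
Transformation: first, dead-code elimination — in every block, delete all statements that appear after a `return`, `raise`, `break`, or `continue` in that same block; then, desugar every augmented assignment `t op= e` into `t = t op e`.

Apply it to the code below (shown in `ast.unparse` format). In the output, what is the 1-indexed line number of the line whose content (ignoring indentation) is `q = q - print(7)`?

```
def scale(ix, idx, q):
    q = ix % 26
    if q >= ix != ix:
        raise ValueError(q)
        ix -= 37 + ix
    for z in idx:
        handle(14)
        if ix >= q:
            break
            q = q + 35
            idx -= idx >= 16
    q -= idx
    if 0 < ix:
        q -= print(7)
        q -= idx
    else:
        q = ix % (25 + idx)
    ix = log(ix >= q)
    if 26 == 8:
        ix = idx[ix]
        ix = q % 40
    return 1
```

Transformed code:
def scale(ix, idx, q):
    q = ix % 26
    if q >= ix != ix:
        raise ValueError(q)
    for z in idx:
        handle(14)
        if ix >= q:
            break
    q = q - idx
    if 0 < ix:
        q = q - print(7)
        q = q - idx
    else:
        q = ix % (25 + idx)
    ix = log(ix >= q)
    if 26 == 8:
        ix = idx[ix]
        ix = q % 40
    return 1

11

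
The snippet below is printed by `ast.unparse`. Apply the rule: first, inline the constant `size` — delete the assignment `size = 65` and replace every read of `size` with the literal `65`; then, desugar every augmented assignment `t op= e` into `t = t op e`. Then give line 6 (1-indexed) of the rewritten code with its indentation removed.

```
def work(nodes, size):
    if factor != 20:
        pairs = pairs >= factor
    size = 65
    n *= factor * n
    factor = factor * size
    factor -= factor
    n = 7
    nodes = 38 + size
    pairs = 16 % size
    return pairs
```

Transformed code:
def work(nodes, size):
    if factor != 20:
        pairs = pairs >= factor
    n = n * (factor * n)
    factor = factor * 65
    factor = factor - factor
    n = 7
    nodes = 38 + 65
    pairs = 16 % 65
    return pairs

factor = factor - factor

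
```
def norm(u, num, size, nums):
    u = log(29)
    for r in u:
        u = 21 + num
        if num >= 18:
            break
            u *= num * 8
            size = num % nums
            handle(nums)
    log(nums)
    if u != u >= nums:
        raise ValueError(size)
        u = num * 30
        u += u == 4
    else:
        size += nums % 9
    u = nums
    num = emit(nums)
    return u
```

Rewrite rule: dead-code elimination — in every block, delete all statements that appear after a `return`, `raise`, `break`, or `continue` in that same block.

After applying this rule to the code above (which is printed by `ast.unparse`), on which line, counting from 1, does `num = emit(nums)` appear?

13

Transformed code:
def norm(u, num, size, nums):
    u = log(29)
    for r in u:
        u = 21 + num
        if num >= 18:
            break
    log(nums)
    if u != u >= nums:
        raise ValueError(size)
    else:
        size += nums % 9
    u = nums
    num = emit(nums)
    return u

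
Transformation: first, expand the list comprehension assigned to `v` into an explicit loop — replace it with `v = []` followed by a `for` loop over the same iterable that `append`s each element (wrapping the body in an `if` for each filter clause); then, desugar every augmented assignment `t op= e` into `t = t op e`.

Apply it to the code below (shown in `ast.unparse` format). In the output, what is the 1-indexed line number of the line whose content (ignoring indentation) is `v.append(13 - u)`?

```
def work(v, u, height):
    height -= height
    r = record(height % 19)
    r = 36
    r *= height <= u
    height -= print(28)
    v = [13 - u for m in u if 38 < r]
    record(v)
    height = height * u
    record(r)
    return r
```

Transformed code:
def work(v, u, height):
    height = height - height
    r = record(height % 19)
    r = 36
    r = r * (height <= u)
    height = height - print(28)
    v = []
    for m in u:
        if 38 < r:
            v.append(13 - u)
    record(v)
    height = height * u
    record(r)
    return r

10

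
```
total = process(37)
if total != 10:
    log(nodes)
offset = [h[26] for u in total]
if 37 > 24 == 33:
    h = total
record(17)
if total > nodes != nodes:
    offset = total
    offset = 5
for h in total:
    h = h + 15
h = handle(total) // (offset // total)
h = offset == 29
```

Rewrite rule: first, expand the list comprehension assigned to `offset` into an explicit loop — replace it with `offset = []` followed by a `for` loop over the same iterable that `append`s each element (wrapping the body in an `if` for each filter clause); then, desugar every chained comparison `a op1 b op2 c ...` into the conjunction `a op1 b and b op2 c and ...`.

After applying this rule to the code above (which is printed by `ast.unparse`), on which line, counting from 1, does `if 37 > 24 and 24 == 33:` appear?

Transformed code:
total = process(37)
if total != 10:
    log(nodes)
offset = []
for u in total:
    offset.append(h[26])
if 37 > 24 and 24 == 33:
    h = total
record(17)
if total > nodes and nodes != nodes:
    offset = total
    offset = 5
for h in total:
    h = h + 15
h = handle(total) // (offset // total)
h = offset == 29

7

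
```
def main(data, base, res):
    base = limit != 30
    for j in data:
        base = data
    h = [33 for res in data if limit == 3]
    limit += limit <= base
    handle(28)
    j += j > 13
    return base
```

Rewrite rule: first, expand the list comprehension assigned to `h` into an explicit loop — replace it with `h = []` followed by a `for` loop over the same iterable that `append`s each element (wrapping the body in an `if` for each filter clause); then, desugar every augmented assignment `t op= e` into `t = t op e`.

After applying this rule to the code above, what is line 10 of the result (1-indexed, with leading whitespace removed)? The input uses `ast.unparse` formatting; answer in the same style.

handle(28)

Transformed code:
def main(data, base, res):
    base = limit != 30
    for j in data:
        base = data
    h = []
    for res in data:
        if limit == 3:
            h.append(33)
    limit = limit + (limit <= base)
    handle(28)
    j = j + (j > 13)
    return base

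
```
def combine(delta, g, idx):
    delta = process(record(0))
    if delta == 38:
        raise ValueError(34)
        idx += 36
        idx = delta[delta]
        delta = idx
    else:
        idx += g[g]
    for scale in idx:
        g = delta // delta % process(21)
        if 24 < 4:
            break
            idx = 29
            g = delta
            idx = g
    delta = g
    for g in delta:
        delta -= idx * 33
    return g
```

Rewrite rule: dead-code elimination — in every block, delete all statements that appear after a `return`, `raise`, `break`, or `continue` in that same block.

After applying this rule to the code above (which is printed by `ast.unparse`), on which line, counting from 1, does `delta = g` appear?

11

Transformed code:
def combine(delta, g, idx):
    delta = process(record(0))
    if delta == 38:
        raise ValueError(34)
    else:
        idx += g[g]
    for scale in idx:
        g = delta // delta % process(21)
        if 24 < 4:
            break
    delta = g
    for g in delta:
        delta -= idx * 33
    return g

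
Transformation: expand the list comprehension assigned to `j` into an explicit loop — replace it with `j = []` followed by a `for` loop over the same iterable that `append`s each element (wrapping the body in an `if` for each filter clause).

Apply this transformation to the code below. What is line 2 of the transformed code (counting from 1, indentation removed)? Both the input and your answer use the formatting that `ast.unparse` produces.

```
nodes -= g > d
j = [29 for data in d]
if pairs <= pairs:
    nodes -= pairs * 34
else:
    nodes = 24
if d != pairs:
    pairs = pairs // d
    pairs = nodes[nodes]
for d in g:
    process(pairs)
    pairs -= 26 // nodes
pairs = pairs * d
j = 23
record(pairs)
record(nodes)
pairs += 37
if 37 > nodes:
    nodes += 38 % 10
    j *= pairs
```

Transformed code:
nodes -= g > d
j = []
for data in d:
    j.append(29)
if pairs <= pairs:
    nodes -= pairs * 34
else:
    nodes = 24
if d != pairs:
    pairs = pairs // d
    pairs = nodes[nodes]
for d in g:
    process(pairs)
    pairs -= 26 // nodes
pairs = pairs * d
j = 23
record(pairs)
record(nodes)
pairs += 37
if 37 > nodes:
    nodes += 38 % 10
    j *= pairs

j = []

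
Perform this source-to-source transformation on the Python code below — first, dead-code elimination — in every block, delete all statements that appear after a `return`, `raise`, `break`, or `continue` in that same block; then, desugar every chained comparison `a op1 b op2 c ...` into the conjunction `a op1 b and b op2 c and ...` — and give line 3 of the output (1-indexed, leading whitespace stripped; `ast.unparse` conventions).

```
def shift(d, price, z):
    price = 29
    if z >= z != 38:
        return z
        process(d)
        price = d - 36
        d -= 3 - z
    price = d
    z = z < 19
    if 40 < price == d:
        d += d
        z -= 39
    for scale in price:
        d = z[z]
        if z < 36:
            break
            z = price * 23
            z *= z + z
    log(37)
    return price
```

Transformed code:
def shift(d, price, z):
    price = 29
    if z >= z and z != 38:
        return z
    price = d
    z = z < 19
    if 40 < price and price == d:
        d += d
        z -= 39
    for scale in price:
        d = z[z]
        if z < 36:
            break
    log(37)
    return price

if z >= z and z != 38:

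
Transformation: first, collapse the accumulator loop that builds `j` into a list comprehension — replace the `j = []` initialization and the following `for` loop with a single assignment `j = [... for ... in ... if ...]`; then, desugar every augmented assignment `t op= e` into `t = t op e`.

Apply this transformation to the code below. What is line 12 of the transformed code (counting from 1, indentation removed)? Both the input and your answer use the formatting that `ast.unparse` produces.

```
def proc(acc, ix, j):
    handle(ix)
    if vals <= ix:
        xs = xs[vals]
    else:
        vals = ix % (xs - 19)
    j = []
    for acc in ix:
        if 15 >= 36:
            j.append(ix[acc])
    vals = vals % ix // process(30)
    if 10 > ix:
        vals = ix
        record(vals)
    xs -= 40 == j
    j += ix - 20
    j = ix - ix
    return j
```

xs = xs - (40 == j)

Transformed code:
def proc(acc, ix, j):
    handle(ix)
    if vals <= ix:
        xs = xs[vals]
    else:
        vals = ix % (xs - 19)
    j = [ix[acc] for acc in ix if 15 >= 36]
    vals = vals % ix // process(30)
    if 10 > ix:
        vals = ix
        record(vals)
    xs = xs - (40 == j)
    j = j + (ix - 20)
    j = ix - ix
    return j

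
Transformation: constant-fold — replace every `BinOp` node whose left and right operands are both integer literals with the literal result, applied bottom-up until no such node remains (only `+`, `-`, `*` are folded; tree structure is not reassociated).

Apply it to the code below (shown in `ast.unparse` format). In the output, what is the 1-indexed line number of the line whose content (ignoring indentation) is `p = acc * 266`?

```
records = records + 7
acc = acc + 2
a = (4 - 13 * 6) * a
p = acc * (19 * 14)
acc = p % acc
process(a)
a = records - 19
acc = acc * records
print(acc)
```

4

Transformed code:
records = records + 7
acc = acc + 2
a = -74 * a
p = acc * 266
acc = p % acc
process(a)
a = records - 19
acc = acc * records
print(acc)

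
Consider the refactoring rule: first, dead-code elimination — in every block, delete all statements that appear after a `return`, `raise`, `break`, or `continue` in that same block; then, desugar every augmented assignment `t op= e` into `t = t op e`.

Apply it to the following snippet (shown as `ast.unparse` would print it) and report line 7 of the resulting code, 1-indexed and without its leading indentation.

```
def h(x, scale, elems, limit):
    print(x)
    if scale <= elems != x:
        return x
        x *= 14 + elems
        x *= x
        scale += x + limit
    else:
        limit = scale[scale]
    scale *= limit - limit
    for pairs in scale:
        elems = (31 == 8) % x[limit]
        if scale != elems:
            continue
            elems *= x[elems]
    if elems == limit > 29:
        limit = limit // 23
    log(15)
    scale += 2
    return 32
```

scale = scale * (limit - limit)

Transformed code:
def h(x, scale, elems, limit):
    print(x)
    if scale <= elems != x:
        return x
    else:
        limit = scale[scale]
    scale = scale * (limit - limit)
    for pairs in scale:
        elems = (31 == 8) % x[limit]
        if scale != elems:
            continue
    if elems == limit > 29:
        limit = limit // 23
    log(15)
    scale = scale + 2
    return 32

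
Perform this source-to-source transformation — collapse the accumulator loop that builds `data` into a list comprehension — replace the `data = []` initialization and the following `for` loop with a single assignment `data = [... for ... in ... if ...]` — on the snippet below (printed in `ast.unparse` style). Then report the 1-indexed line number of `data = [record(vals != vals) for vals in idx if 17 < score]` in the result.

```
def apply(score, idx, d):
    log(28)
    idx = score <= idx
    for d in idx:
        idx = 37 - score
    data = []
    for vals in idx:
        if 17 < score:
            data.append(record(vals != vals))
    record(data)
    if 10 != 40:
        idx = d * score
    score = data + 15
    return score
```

Transformed code:
def apply(score, idx, d):
    log(28)
    idx = score <= idx
    for d in idx:
        idx = 37 - score
    data = [record(vals != vals) for vals in idx if 17 < score]
    record(data)
    if 10 != 40:
        idx = d * score
    score = data + 15
    return score

6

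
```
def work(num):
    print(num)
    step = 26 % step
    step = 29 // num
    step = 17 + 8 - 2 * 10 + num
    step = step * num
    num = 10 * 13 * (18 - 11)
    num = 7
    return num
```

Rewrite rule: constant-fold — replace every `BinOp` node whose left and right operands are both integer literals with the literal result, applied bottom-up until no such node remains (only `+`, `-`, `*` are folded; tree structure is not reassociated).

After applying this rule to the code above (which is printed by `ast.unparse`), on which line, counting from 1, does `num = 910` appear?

7

Transformed code:
def work(num):
    print(num)
    step = 26 % step
    step = 29 // num
    step = 5 + num
    step = step * num
    num = 910
    num = 7
    return num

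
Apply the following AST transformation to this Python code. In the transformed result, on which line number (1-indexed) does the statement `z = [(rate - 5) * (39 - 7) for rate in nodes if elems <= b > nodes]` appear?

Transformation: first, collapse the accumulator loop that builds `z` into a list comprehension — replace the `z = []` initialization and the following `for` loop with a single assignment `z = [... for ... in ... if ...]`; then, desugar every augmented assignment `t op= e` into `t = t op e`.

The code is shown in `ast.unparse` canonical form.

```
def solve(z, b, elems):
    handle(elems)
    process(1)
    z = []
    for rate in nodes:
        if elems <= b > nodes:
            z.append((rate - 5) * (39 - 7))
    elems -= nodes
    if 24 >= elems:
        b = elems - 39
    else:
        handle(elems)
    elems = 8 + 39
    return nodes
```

4

Transformed code:
def solve(z, b, elems):
    handle(elems)
    process(1)
    z = [(rate - 5) * (39 - 7) for rate in nodes if elems <= b > nodes]
    elems = elems - nodes
    if 24 >= elems:
        b = elems - 39
    else:
        handle(elems)
    elems = 8 + 39
    return nodes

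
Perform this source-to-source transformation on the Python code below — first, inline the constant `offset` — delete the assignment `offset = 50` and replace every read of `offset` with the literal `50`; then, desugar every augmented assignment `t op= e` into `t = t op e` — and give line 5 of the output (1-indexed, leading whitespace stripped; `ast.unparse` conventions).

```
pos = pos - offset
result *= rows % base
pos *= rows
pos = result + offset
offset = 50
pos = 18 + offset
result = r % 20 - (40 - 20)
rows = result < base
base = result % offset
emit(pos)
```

Transformed code:
pos = pos - 50
result = result * (rows % base)
pos = pos * rows
pos = result + 50
pos = 18 + 50
result = r % 20 - (40 - 20)
rows = result < base
base = result % 50
emit(pos)

pos = 18 + 50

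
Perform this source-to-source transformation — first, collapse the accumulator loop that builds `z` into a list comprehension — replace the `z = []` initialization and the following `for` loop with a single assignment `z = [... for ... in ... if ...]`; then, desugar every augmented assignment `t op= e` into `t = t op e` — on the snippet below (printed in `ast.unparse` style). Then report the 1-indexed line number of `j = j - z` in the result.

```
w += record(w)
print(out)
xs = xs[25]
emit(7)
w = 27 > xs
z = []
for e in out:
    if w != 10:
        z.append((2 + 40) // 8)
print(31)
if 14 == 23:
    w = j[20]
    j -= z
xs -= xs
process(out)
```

Transformed code:
w = w + record(w)
print(out)
xs = xs[25]
emit(7)
w = 27 > xs
z = [(2 + 40) // 8 for e in out if w != 10]
print(31)
if 14 == 23:
    w = j[20]
    j = j - z
xs = xs - xs
process(out)

10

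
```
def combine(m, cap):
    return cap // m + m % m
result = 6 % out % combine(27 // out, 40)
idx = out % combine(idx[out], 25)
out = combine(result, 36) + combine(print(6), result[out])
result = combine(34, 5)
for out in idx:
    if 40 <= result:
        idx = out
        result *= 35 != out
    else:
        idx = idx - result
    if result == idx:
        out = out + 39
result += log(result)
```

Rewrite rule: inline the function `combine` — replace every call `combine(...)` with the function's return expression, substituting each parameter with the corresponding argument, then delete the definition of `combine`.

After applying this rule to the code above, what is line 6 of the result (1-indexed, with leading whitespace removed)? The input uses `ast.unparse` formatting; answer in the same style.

Transformed code:
result = 6 % out % (40 // (27 // out) + 27 // out % (27 // out))
idx = out % (25 // idx[out] + idx[out] % idx[out])
out = 36 // result + result % result + (result[out] // print(6) + print(6) % print(6))
result = 5 // 34 + 34 % 34
for out in idx:
    if 40 <= result:
        idx = out
        result *= 35 != out
    else:
        idx = idx - result
    if result == idx:
        out = out + 39
result += log(result)

if 40 <= result:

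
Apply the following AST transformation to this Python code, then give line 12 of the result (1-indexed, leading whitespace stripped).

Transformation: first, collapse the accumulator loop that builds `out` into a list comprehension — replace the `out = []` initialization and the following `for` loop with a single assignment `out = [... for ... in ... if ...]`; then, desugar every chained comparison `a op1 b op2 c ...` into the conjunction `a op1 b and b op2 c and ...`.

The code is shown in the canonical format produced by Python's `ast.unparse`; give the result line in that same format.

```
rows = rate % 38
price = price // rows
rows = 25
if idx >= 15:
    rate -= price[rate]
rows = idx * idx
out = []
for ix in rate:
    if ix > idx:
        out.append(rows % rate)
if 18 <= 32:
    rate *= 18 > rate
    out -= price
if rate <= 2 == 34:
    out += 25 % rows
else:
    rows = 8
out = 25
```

Transformed code:
rows = rate % 38
price = price // rows
rows = 25
if idx >= 15:
    rate -= price[rate]
rows = idx * idx
out = [rows % rate for ix in rate if ix > idx]
if 18 <= 32:
    rate *= 18 > rate
    out -= price
if rate <= 2 and 2 == 34:
    out += 25 % rows
else:
    rows = 8
out = 25

out += 25 % rows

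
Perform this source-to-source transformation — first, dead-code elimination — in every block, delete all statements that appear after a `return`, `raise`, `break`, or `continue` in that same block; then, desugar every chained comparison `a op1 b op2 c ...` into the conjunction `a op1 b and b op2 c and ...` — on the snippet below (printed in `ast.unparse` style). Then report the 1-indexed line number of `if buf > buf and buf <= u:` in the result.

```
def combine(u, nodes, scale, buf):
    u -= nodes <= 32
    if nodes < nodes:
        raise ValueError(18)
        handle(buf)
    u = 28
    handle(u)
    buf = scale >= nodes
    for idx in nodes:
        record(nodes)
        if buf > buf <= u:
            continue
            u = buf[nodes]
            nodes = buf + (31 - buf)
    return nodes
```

10

Transformed code:
def combine(u, nodes, scale, buf):
    u -= nodes <= 32
    if nodes < nodes:
        raise ValueError(18)
    u = 28
    handle(u)
    buf = scale >= nodes
    for idx in nodes:
        record(nodes)
        if buf > buf and buf <= u:
            continue
    return nodes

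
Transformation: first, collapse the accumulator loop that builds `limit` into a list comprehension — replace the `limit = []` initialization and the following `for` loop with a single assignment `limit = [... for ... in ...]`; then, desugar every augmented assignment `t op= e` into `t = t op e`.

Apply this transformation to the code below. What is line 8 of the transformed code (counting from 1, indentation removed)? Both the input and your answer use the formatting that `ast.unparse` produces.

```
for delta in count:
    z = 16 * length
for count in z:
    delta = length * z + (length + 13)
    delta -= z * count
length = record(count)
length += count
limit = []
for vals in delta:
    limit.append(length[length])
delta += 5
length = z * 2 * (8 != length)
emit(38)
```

Transformed code:
for delta in count:
    z = 16 * length
for count in z:
    delta = length * z + (length + 13)
    delta = delta - z * count
length = record(count)
length = length + count
limit = [length[length] for vals in delta]
delta = delta + 5
length = z * 2 * (8 != length)
emit(38)

limit = [length[length] for vals in delta]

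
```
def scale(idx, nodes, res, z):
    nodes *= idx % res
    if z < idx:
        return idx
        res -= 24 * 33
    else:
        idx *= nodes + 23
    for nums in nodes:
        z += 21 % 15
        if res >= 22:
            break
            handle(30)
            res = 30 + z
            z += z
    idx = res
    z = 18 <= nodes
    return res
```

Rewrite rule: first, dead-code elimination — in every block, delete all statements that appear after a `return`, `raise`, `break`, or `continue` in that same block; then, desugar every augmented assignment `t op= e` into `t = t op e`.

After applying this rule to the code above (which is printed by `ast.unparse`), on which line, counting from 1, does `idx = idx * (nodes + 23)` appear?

Transformed code:
def scale(idx, nodes, res, z):
    nodes = nodes * (idx % res)
    if z < idx:
        return idx
    else:
        idx = idx * (nodes + 23)
    for nums in nodes:
        z = z + 21 % 15
        if res >= 22:
            break
    idx = res
    z = 18 <= nodes
    return res

6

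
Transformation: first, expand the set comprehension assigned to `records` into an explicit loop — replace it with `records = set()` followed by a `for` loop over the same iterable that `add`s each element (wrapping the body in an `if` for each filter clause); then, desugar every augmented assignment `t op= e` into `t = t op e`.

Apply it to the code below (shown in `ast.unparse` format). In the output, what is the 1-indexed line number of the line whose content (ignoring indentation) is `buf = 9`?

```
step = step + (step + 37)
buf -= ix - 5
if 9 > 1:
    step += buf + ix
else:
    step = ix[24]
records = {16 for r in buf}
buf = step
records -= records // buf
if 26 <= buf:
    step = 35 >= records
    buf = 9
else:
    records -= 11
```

Transformed code:
step = step + (step + 37)
buf = buf - (ix - 5)
if 9 > 1:
    step = step + (buf + ix)
else:
    step = ix[24]
records = set()
for r in buf:
    records.add(16)
buf = step
records = records - records // buf
if 26 <= buf:
    step = 35 >= records
    buf = 9
else:
    records = records - 11

14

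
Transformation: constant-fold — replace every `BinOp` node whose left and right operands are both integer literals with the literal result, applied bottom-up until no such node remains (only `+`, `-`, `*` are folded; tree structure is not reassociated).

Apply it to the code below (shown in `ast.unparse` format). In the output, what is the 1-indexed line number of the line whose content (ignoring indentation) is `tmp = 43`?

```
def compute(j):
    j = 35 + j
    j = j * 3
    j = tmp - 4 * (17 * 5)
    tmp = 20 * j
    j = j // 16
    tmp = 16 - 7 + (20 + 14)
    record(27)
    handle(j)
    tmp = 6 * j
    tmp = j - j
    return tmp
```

7

Transformed code:
def compute(j):
    j = 35 + j
    j = j * 3
    j = tmp - 340
    tmp = 20 * j
    j = j // 16
    tmp = 43
    record(27)
    handle(j)
    tmp = 6 * j
    tmp = j - j
    return tmp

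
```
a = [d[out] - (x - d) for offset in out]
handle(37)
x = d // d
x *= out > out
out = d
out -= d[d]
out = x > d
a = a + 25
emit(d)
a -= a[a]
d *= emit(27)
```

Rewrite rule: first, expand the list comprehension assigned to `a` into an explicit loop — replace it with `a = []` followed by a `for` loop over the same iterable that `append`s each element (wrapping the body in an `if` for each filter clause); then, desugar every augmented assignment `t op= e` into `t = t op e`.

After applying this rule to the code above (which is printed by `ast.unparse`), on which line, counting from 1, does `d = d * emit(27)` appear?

Transformed code:
a = []
for offset in out:
    a.append(d[out] - (x - d))
handle(37)
x = d // d
x = x * (out > out)
out = d
out = out - d[d]
out = x > d
a = a + 25
emit(d)
a = a - a[a]
d = d * emit(27)

13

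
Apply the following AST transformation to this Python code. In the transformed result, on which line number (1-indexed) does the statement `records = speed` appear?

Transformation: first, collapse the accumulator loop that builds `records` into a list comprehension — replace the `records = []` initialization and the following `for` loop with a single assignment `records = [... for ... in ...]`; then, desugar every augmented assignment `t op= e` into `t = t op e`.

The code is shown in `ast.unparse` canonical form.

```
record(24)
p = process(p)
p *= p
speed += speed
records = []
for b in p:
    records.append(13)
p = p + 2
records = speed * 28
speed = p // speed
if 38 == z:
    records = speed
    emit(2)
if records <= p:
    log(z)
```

Transformed code:
record(24)
p = process(p)
p = p * p
speed = speed + speed
records = [13 for b in p]
p = p + 2
records = speed * 28
speed = p // speed
if 38 == z:
    records = speed
    emit(2)
if records <= p:
    log(z)

10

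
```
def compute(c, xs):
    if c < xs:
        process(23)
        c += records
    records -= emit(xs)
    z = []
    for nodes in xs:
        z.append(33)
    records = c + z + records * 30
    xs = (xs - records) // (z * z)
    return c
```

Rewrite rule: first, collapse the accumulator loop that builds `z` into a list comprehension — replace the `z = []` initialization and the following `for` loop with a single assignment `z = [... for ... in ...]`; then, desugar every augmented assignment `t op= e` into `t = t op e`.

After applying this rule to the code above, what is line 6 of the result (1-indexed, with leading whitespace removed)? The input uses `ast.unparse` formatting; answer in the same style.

Transformed code:
def compute(c, xs):
    if c < xs:
        process(23)
        c = c + records
    records = records - emit(xs)
    z = [33 for nodes in xs]
    records = c + z + records * 30
    xs = (xs - records) // (z * z)
    return c

z = [33 for nodes in xs]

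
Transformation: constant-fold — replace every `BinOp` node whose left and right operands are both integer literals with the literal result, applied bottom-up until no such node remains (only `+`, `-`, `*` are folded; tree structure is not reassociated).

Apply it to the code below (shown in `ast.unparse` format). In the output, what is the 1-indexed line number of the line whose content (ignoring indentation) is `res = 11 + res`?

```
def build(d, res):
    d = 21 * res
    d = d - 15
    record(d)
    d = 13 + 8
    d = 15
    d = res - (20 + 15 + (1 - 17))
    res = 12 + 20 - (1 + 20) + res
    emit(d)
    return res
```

8

Transformed code:
def build(d, res):
    d = 21 * res
    d = d - 15
    record(d)
    d = 21
    d = 15
    d = res - 19
    res = 11 + res
    emit(d)
    return res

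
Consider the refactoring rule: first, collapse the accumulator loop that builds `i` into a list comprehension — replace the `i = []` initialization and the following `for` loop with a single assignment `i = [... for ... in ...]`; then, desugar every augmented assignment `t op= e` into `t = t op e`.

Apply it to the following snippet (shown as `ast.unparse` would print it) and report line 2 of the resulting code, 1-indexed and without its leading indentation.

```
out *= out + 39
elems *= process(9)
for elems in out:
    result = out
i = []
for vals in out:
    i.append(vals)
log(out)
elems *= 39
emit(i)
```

Transformed code:
out = out * (out + 39)
elems = elems * process(9)
for elems in out:
    result = out
i = [vals for vals in out]
log(out)
elems = elems * 39
emit(i)

elems = elems * process(9)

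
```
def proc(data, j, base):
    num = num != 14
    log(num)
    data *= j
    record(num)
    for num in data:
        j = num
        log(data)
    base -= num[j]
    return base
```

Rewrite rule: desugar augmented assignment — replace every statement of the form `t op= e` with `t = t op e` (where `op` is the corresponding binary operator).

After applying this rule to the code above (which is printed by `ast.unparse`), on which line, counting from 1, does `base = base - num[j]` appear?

9

Transformed code:
def proc(data, j, base):
    num = num != 14
    log(num)
    data = data * j
    record(num)
    for num in data:
        j = num
        log(data)
    base = base - num[j]
    return base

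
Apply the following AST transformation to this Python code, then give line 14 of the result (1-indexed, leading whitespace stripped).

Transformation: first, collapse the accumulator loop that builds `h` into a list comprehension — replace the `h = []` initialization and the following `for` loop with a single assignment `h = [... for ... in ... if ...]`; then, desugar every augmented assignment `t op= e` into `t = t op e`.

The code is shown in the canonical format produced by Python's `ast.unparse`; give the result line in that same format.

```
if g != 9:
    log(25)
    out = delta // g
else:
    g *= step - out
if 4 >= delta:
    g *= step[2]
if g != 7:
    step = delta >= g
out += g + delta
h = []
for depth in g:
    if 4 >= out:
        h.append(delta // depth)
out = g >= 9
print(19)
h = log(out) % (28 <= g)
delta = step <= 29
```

Transformed code:
if g != 9:
    log(25)
    out = delta // g
else:
    g = g * (step - out)
if 4 >= delta:
    g = g * step[2]
if g != 7:
    step = delta >= g
out = out + (g + delta)
h = [delta // depth for depth in g if 4 >= out]
out = g >= 9
print(19)
h = log(out) % (28 <= g)
delta = step <= 29

h = log(out) % (28 <= g)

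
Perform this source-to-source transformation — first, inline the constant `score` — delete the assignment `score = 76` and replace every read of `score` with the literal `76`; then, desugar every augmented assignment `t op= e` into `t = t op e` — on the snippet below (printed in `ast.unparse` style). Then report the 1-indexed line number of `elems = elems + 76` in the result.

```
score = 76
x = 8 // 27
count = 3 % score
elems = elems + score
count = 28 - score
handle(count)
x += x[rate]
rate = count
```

Transformed code:
x = 8 // 27
count = 3 % 76
elems = elems + 76
count = 28 - 76
handle(count)
x = x + x[rate]
rate = count

3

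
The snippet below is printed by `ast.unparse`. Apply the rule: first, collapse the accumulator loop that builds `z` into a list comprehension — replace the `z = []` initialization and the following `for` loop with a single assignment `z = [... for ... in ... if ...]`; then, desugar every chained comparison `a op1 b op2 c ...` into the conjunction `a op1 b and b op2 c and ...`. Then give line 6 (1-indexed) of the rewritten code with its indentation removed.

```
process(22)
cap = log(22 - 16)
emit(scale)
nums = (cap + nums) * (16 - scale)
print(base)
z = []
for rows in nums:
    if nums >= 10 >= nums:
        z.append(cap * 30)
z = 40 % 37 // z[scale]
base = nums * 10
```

z = [cap * 30 for rows in nums if nums >= 10 and 10 >= nums]

Transformed code:
process(22)
cap = log(22 - 16)
emit(scale)
nums = (cap + nums) * (16 - scale)
print(base)
z = [cap * 30 for rows in nums if nums >= 10 and 10 >= nums]
z = 40 % 37 // z[scale]
base = nums * 10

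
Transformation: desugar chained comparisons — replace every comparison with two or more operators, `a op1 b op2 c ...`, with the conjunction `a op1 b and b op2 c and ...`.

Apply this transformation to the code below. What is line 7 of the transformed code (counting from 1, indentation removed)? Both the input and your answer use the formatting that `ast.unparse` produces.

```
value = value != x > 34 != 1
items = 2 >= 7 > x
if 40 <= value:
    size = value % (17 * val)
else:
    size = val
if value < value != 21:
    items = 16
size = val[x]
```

if value < value and value != 21:

Transformed code:
value = value != x and x > 34 and (34 != 1)
items = 2 >= 7 and 7 > x
if 40 <= value:
    size = value % (17 * val)
else:
    size = val
if value < value and value != 21:
    items = 16
size = val[x]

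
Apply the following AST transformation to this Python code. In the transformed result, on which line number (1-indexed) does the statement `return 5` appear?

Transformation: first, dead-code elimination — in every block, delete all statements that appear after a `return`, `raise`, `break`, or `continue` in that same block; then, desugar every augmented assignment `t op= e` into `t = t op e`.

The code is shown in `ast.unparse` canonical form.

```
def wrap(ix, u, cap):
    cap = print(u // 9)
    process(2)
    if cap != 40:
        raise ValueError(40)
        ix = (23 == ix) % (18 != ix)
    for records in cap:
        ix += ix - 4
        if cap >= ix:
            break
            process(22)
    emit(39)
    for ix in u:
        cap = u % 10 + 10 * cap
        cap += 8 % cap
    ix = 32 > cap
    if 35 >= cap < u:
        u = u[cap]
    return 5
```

17

Transformed code:
def wrap(ix, u, cap):
    cap = print(u // 9)
    process(2)
    if cap != 40:
        raise ValueError(40)
    for records in cap:
        ix = ix + (ix - 4)
        if cap >= ix:
            break
    emit(39)
    for ix in u:
        cap = u % 10 + 10 * cap
        cap = cap + 8 % cap
    ix = 32 > cap
    if 35 >= cap < u:
        u = u[cap]
    return 5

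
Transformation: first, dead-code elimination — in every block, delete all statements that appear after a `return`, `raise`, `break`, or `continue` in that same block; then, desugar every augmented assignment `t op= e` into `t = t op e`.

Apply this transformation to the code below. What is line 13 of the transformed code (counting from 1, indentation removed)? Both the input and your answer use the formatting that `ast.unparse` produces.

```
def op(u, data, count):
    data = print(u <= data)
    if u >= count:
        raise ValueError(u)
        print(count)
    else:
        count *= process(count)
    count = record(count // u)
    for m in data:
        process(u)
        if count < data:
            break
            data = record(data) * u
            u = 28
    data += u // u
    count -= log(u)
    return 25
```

count = count - log(u)

Transformed code:
def op(u, data, count):
    data = print(u <= data)
    if u >= count:
        raise ValueError(u)
    else:
        count = count * process(count)
    count = record(count // u)
    for m in data:
        process(u)
        if count < data:
            break
    data = data + u // u
    count = count - log(u)
    return 25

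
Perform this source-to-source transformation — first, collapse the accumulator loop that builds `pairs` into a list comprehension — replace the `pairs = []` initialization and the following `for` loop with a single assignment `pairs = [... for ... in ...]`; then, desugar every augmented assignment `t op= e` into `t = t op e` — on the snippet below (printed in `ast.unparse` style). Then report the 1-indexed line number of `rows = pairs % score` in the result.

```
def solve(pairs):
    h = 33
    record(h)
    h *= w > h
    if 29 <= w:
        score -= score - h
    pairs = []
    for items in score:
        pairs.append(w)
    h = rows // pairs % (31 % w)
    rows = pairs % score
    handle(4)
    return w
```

Transformed code:
def solve(pairs):
    h = 33
    record(h)
    h = h * (w > h)
    if 29 <= w:
        score = score - (score - h)
    pairs = [w for items in score]
    h = rows // pairs % (31 % w)
    rows = pairs % score
    handle(4)
    return w

9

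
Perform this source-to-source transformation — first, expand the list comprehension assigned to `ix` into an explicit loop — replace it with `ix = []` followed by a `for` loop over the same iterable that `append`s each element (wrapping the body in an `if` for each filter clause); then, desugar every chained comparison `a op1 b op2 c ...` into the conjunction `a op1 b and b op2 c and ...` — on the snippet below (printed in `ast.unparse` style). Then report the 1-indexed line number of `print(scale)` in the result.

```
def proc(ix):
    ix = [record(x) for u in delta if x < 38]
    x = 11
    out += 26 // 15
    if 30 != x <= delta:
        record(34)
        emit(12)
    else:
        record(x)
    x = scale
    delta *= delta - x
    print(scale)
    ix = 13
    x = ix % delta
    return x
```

Transformed code:
def proc(ix):
    ix = []
    for u in delta:
        if x < 38:
            ix.append(record(x))
    x = 11
    out += 26 // 15
    if 30 != x and x <= delta:
        record(34)
        emit(12)
    else:
        record(x)
    x = scale
    delta *= delta - x
    print(scale)
    ix = 13
    x = ix % delta
    return x

15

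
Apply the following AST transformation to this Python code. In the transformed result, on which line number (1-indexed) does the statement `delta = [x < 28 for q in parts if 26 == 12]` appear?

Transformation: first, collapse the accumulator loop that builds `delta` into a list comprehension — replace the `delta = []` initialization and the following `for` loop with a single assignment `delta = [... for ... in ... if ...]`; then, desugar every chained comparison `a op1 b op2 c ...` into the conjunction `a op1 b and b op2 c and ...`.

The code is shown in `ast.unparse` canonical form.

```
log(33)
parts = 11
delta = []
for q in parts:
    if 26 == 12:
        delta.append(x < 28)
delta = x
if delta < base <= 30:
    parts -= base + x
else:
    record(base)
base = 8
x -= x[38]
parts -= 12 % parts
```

3

Transformed code:
log(33)
parts = 11
delta = [x < 28 for q in parts if 26 == 12]
delta = x
if delta < base and base <= 30:
    parts -= base + x
else:
    record(base)
base = 8
x -= x[38]
parts -= 12 % parts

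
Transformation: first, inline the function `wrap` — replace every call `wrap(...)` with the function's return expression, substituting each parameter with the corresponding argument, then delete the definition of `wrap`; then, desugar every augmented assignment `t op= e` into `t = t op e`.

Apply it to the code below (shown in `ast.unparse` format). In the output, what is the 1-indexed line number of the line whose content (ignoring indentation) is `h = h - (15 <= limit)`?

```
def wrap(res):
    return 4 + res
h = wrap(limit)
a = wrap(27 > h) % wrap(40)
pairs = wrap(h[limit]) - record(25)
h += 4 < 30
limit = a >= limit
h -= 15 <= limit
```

6

Transformed code:
h = 4 + limit
a = (4 + (27 > h)) % (4 + 40)
pairs = 4 + h[limit] - record(25)
h = h + (4 < 30)
limit = a >= limit
h = h - (15 <= limit)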